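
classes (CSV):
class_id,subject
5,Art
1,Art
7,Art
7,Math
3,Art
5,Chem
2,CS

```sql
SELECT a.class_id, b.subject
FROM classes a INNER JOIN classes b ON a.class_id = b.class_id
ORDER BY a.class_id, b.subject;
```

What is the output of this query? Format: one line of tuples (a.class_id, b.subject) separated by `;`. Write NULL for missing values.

(1, Art); (2, CS); (3, Art); (5, Art); (5, Art); (5, Chem); (5, Chem); (7, Art); (7, Art); (7, Math); (7, Math)

INNER JOIN keeps only pairs where the ON condition holds.
Matching on a.class_id = b.class_id.
- class_id=5: 2 matching b row(s), so 2 row(s) emitted.
- class_id=1: 1 matching b row(s), so 1 row(s) emitted.
- class_id=7: 2 matching b row(s), so 2 row(s) emitted.
- class_id=7: 2 matching b row(s), so 2 row(s) emitted.
- class_id=3: 1 matching b row(s), so 1 row(s) emitted.
- class_id=5: 2 matching b row(s), so 2 row(s) emitted.
- class_id=2: 1 matching b row(s), so 1 row(s) emitted.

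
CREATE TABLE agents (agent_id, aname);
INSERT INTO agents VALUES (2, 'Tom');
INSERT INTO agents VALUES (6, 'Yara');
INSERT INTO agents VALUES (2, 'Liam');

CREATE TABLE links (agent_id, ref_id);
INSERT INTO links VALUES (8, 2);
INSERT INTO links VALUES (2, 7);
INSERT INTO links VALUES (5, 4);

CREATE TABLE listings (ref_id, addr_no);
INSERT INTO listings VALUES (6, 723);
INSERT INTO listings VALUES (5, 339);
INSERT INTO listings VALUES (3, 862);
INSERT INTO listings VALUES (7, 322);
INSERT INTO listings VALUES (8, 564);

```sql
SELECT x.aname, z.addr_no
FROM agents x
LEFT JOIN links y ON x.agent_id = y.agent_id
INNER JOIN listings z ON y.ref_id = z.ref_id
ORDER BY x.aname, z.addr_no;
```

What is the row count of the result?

Evaluate left to right. First `agents x LEFT JOIN links y` on agent_id: 3 row(s).
Then INNER JOIN `listings z` on ref_id: keep only rows whose y.ref_id appears in z.
Result: 2 row(s).

2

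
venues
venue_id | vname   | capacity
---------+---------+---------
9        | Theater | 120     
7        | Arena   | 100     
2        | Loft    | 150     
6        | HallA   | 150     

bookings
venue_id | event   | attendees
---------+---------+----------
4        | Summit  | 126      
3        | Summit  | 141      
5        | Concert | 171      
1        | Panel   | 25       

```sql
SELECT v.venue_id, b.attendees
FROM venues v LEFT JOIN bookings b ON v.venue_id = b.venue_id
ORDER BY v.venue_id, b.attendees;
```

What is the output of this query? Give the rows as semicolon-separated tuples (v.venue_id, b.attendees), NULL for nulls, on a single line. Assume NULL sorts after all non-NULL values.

(2, NULL); (6, NULL); (7, NULL); (9, NULL)

LEFT JOIN keeps every row from `venues`; unmatched rows get NULL for `bookings`'s columns.
Matching on v.venue_id = b.venue_id.
- v (venue_id=9) has no partner → padded with NULL.
- v (venue_id=7) has no partner → padded with NULL.
- v (venue_id=2) has no partner → padded with NULL.
- v (venue_id=6) has no partner → padded with NULL.
After projecting and ordering:
v.venue_id | b.attendees
2 | NULL
6 | NULL
7 | NULL
9 | NULL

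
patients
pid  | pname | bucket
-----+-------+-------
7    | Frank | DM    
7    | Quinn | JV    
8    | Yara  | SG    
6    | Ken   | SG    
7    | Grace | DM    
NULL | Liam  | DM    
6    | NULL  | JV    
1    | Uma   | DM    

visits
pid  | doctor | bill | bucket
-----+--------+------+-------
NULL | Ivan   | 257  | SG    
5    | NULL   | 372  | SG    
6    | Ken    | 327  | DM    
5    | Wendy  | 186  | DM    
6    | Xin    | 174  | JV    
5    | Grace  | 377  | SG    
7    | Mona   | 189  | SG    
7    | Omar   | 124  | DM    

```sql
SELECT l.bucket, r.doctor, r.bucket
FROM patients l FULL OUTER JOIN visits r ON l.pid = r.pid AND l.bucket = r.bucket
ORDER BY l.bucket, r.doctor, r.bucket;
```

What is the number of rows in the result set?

FULL OUTER JOIN keeps every row from both sides; unmatched rows get NULL for the other side's columns.
Matching on l.pid = r.pid AND l.bucket = r.bucket. A NULL in a compared column never satisfies the condition.
Matched pairs: 3; unmatched l rows kept: 5; unmatched r rows kept: 6.
Total: 3 matched + 11 padded = 14 rows.

14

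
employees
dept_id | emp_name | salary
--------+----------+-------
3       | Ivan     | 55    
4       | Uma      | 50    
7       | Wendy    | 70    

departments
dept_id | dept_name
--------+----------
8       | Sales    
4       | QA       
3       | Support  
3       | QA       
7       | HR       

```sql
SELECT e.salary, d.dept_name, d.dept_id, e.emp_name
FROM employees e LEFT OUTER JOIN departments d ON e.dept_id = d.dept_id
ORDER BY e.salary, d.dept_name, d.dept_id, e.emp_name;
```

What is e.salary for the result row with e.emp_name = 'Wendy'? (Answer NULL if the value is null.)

70

LEFT JOIN keeps every row from `employees`; unmatched rows get NULL for `departments`'s columns.
Matching on e.dept_id = d.dept_id.
- dept_id=3: 2 matching d row(s), so 2 row(s) emitted.
- dept_id=4: 1 matching d row(s), so 1 row(s) emitted.
- dept_id=7: 1 matching d row(s), so 1 row(s) emitted.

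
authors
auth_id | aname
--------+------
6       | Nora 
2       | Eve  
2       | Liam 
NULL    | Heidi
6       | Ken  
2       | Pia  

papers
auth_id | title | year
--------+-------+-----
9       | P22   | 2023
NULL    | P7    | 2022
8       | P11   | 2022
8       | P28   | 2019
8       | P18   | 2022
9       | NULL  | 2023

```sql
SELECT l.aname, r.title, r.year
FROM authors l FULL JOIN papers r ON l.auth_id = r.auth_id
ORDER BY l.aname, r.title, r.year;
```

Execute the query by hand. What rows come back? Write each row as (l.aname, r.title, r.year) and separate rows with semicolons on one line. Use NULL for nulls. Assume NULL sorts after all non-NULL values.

(Eve, NULL, NULL); (Heidi, NULL, NULL); (Ken, NULL, NULL); (Liam, NULL, NULL); (Nora, NULL, NULL); (Pia, NULL, NULL); (NULL, P11, 2022); (NULL, P18, 2022); (NULL, P22, 2023); (NULL, P28, 2019); (NULL, P7, 2022); (NULL, NULL, 2023)

FULL OUTER JOIN keeps every row from both sides; unmatched rows get NULL for the other side's columns.
Matching on l.auth_id = r.auth_id. A NULL in a compared column never satisfies the condition.
- l row (auth_id=6): no match → kept, r columns NULL.
- l row (auth_id=2): no match → kept, r columns NULL.
- l row (auth_id=2): no match → kept, r columns NULL.
- l row (auth_id=NULL): no match → kept, r columns NULL.
- l row (auth_id=6): no match → kept, r columns NULL.
- l row (auth_id=2): no match → kept, r columns NULL.
- 6 r row(s) had no l match → kept, l columns NULL.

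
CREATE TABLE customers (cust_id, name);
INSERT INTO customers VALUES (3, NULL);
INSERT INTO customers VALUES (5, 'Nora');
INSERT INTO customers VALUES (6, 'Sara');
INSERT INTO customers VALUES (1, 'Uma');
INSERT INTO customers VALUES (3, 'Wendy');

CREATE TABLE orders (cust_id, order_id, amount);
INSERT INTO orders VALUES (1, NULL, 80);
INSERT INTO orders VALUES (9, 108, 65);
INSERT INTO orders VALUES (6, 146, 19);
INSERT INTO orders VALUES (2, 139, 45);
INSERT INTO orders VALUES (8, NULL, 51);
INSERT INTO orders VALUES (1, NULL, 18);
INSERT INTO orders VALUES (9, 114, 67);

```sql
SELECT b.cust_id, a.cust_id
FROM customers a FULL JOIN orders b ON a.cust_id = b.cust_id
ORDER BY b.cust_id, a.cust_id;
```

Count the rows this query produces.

FULL OUTER JOIN keeps every row from both sides; unmatched rows get NULL for the other side's columns.
Matching on a.cust_id = b.cust_id.
- cust_id=3: no b row matches, row kept with b columns NULL.
- cust_id=5: no b row matches, row kept with b columns NULL.
- cust_id=6: 1 matching b row(s), so 1 row(s) emitted.
- cust_id=1: 2 matching b row(s), so 2 row(s) emitted.
- cust_id=3: no b row matches, row kept with b columns NULL.
- 4 row(s) from b found no a partner → padded with NULL.
Total: 3 matched + 7 padded = 10 rows.

10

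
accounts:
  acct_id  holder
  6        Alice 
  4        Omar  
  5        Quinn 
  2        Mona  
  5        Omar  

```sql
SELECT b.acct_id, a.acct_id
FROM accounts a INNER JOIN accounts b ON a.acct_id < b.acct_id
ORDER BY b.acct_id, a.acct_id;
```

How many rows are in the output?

9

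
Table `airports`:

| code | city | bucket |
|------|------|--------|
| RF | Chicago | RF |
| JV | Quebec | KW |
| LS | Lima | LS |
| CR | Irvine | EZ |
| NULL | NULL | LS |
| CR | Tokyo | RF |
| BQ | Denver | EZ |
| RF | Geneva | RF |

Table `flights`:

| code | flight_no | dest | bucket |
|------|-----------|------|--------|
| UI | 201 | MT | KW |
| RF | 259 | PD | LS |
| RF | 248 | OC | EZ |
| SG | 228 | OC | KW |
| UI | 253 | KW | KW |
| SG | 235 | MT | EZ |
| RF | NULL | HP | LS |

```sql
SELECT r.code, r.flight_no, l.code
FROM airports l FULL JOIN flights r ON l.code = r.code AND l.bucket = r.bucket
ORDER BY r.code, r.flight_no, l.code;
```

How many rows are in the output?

15

FULL OUTER JOIN keeps every row from both sides; unmatched rows get NULL for the other side's columns.
Matching on l.code = r.code AND l.bucket = r.bucket. A NULL in a compared column never satisfies the condition.
- l (code=RF, bucket=RF) has no partner → padded with NULL.
- l (code=JV, bucket=KW) has no partner → padded with NULL.
- l (code=LS, bucket=LS) has no partner → padded with NULL.
- l (code=CR, bucket=EZ) has no partner → padded with NULL.
- l (code=NULL, bucket=LS) has no partner → padded with NULL.
- l (code=CR, bucket=RF) has no partner → padded with NULL.
- l (code=BQ, bucket=EZ) has no partner → padded with NULL.
- l (code=RF, bucket=RF) has no partner → padded with NULL.
- 7 r row(s) had no l match → kept, l columns NULL.
Total: 0 matched + 15 padded = 15 rows.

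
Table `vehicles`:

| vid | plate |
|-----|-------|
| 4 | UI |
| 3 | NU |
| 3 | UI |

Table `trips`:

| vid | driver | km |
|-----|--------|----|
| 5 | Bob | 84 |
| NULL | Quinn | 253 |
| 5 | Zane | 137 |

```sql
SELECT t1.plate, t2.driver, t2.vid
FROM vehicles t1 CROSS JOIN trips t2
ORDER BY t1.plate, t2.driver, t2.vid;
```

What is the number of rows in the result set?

CROSS JOIN pairs every row of `vehicles` with every row of `trips`: 3 × 3 = 9 rows.

9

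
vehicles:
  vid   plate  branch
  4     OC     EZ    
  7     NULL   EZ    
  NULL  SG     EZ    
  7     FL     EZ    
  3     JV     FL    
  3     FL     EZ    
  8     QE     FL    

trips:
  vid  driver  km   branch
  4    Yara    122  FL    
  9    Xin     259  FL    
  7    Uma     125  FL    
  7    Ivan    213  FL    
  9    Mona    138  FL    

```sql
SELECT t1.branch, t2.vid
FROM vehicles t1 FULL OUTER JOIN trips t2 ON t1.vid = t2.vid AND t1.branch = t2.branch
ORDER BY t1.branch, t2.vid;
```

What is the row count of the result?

12

FULL OUTER JOIN keeps every row from both sides; unmatched rows get NULL for the other side's columns.
Matching on t1.vid = t2.vid AND t1.branch = t2.branch. A NULL in a compared column never satisfies the condition.
- t1 row (vid=4, branch=EZ): no match → kept, t2 columns NULL.
- t1 row (vid=7, branch=EZ): no match → kept, t2 columns NULL.
- t1 row (vid=NULL, branch=EZ): no match → kept, t2 columns NULL.
- t1 row (vid=7, branch=EZ): no match → kept, t2 columns NULL.
- t1 row (vid=3, branch=FL): no match → kept, t2 columns NULL.
- t1 row (vid=3, branch=EZ): no match → kept, t2 columns NULL.
- t1 row (vid=8, branch=FL): no match → kept, t2 columns NULL.
- 5 row(s) from t2 found no t1 partner → padded with NULL.
Total: 0 matched + 12 padded = 12 rows.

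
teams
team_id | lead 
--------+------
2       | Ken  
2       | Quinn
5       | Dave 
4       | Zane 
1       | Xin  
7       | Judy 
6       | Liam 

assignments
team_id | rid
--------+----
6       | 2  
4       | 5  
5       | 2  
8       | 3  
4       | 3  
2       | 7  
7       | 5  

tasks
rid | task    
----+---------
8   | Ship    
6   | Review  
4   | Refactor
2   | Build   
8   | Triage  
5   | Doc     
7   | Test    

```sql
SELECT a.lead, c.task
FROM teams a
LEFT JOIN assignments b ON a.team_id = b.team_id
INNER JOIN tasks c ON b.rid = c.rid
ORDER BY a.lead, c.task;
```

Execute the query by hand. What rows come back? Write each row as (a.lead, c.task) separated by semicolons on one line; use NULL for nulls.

(Dave, Build); (Judy, Doc); (Ken, Test); (Liam, Build); (Quinn, Test); (Zane, Doc)

Evaluate left to right. First `teams a LEFT JOIN assignments b` on team_id: 8 row(s).
Then INNER JOIN `tasks c` on rid: keep only rows whose b.rid appears in c.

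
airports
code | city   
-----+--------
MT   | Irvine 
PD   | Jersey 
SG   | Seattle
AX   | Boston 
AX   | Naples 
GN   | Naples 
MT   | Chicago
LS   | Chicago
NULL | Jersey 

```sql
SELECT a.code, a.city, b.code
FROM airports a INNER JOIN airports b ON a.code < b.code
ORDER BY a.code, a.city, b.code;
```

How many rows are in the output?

26

INNER JOIN keeps only pairs where the ON condition holds.
Matching on a.code < b.code. A NULL in a compared column never satisfies the condition.
Matched pairs: 26.
Total: 26 rows.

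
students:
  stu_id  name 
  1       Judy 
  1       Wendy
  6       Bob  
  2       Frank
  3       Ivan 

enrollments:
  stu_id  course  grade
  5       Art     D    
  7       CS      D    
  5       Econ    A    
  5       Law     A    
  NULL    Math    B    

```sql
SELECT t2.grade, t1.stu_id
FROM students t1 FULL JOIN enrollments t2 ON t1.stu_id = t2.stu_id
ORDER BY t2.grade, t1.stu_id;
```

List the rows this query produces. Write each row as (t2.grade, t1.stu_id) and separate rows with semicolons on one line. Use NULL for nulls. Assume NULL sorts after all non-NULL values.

(A, NULL); (A, NULL); (B, NULL); (D, NULL); (D, NULL); (NULL, 1); (NULL, 1); (NULL, 2); (NULL, 3); (NULL, 6)

FULL OUTER JOIN keeps every row from both sides; unmatched rows get NULL for the other side's columns.
Matching on t1.stu_id = t2.stu_id. A NULL in a compared column never satisfies the condition.
- t1[0] stu_id=1 → no match; kept with NULLs on the t2 side.
- t1[1] stu_id=1 → no match; kept with NULLs on the t2 side.
- t1[2] stu_id=6 → no match; kept with NULLs on the t2 side.
- t1[3] stu_id=2 → no match; kept with NULLs on the t2 side.
- t1[4] stu_id=3 → no match; kept with NULLs on the t2 side.
- plus 5 unmatched t2 row(s), each kept with NULL t1 columns.
After projecting and ordering:
t2.grade | t1.stu_id
A | NULL
A | NULL
B | NULL
D | NULL
D | NULL
NULL | 1
NULL | 1
NULL | 2
NULL | 3
NULL | 6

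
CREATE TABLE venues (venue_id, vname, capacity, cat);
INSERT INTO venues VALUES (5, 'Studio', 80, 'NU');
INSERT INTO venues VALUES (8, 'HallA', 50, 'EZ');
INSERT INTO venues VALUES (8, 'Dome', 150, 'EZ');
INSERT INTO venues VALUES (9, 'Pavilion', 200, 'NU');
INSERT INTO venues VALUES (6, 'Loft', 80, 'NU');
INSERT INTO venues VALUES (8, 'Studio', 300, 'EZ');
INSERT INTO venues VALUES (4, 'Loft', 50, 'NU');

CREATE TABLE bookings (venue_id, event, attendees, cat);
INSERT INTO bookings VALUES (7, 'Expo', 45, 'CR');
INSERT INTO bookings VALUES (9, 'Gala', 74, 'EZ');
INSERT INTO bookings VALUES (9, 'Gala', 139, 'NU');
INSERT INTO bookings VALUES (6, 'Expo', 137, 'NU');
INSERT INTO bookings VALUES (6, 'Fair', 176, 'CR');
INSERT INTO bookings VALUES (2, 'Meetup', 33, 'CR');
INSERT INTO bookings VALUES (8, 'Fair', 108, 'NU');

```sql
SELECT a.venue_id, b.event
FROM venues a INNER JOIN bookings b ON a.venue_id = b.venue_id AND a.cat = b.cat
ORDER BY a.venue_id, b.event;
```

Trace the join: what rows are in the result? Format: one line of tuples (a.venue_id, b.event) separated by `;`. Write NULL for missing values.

INNER JOIN keeps only pairs where the ON condition holds.
Matching on a.venue_id = b.venue_id AND a.cat = b.cat.
- venue_id=5, cat=NU: no matching b row, dropped.
- venue_id=8, cat=EZ: no matching b row, dropped.
- venue_id=8, cat=EZ: no matching b row, dropped.
- venue_id=9, cat=NU: 1 matching b row(s), so 1 row(s) emitted.
- venue_id=6, cat=NU: 1 matching b row(s), so 1 row(s) emitted.
- venue_id=8, cat=EZ: no matching b row, dropped.
- venue_id=4, cat=NU: no matching b row, dropped.
After projecting and ordering:
a.venue_id | b.event
6 | Expo
9 | Gala

(6, Expo); (9, Gala)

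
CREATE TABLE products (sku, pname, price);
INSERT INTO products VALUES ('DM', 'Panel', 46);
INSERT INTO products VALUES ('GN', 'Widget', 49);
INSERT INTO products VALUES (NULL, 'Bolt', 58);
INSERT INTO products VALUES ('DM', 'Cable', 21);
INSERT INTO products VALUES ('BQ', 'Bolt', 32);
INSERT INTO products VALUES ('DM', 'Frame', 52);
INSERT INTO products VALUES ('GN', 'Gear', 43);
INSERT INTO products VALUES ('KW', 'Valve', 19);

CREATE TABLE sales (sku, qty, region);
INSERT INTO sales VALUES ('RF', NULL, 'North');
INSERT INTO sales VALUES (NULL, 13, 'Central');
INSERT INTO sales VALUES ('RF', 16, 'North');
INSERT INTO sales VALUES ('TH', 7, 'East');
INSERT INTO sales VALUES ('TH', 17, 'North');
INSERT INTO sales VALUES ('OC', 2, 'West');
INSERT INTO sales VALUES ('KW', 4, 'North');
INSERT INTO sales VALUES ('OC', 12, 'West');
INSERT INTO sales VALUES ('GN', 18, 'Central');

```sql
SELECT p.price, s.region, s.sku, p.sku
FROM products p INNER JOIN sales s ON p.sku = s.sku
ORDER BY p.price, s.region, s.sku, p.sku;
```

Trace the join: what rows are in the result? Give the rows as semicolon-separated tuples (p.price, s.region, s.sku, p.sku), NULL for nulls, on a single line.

INNER JOIN keeps only pairs where the ON condition holds.
Matching on p.sku = s.sku. A NULL in a compared column never satisfies the condition.
- p row (sku=DM): no match → dropped.
- p row (sku=GN): matches 1 s row(s) → 1 output row(s).
- p row (sku=NULL): no match → dropped.
- p row (sku=DM): no match → dropped.
- p row (sku=BQ): no match → dropped.
- p row (sku=DM): no match → dropped.
- p row (sku=GN): matches 1 s row(s) → 1 output row(s).
- p row (sku=KW): matches 1 s row(s) → 1 output row(s).
After projecting and ordering:
p.price | s.region | s.sku | p.sku
19 | North | KW | KW
43 | Central | GN | GN
49 | Central | GN | GN

(19, North, KW, KW); (43, Central, GN, GN); (49, Central, GN, GN)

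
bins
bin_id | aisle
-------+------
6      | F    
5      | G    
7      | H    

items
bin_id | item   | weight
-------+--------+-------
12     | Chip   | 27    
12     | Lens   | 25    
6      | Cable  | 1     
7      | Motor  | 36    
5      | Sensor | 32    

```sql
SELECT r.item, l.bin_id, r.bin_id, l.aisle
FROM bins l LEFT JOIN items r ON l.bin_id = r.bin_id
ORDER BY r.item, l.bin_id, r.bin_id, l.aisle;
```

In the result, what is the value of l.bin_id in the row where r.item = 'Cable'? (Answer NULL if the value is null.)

6

LEFT JOIN keeps every row from `bins`; unmatched rows get NULL for `items`'s columns.
Matching on l.bin_id = r.bin_id.
Matched pairs: 3; unmatched l rows kept: 0.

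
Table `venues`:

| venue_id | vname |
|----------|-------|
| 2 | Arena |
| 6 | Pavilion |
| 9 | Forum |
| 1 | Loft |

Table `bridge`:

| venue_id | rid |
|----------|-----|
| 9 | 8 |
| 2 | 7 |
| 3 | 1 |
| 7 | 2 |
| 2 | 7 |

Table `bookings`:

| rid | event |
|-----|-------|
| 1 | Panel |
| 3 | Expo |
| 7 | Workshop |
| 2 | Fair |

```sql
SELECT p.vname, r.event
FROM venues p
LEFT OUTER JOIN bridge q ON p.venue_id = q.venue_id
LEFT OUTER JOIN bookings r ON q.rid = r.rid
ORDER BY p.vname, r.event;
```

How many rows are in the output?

Step 1 — p LEFT JOIN q on venue_id → 5 row(s).
Then LEFT JOIN `bookings r` on rid: each of those 5 rows is kept; rows whose q.rid has no match in r get NULL for r's columns.
Result: 5 row(s).

5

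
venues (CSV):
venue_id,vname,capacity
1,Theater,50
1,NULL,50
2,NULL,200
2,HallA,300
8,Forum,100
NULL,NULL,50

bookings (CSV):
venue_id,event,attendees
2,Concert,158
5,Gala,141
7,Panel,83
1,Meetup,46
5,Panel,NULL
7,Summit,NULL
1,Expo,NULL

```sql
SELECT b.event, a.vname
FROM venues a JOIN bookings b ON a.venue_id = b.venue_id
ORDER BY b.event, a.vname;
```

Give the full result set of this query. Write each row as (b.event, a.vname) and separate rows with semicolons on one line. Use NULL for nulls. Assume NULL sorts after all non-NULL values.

INNER JOIN keeps only pairs where the ON condition holds.
Matching on a.venue_id = b.venue_id. A NULL in a compared column never satisfies the condition.
- a (venue_id=1) pairs with 2 row(s) of b.
- a (venue_id=1) pairs with 2 row(s) of b.
- a (venue_id=2) pairs with 1 row(s) of b.
- a (venue_id=2) pairs with 1 row(s) of b.
- a (venue_id=8) has no partner → excluded.
- a (venue_id=NULL) has no partner → excluded.
After projecting and ordering:
b.event | a.vname
Concert | HallA
Concert | NULL
Expo | Theater
Expo | NULL
Meetup | Theater
Meetup | NULL

(Concert, HallA); (Concert, NULL); (Expo, Theater); (Expo, NULL); (Meetup, Theater); (Meetup, NULL)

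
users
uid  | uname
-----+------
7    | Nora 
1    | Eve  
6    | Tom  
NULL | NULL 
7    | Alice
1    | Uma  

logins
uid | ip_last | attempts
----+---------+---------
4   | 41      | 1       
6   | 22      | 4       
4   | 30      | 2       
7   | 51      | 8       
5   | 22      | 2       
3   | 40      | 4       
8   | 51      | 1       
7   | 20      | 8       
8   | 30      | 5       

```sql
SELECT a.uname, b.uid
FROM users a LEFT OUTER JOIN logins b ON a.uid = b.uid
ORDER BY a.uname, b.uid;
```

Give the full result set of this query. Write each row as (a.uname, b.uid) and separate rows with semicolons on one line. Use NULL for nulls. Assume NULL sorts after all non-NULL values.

LEFT JOIN keeps every row from `users`; unmatched rows get NULL for `logins`'s columns.
Matching on a.uid = b.uid. A NULL in a compared column never satisfies the condition.
- a (uid=7) pairs with 2 row(s) of b.
- a (uid=1) has no partner → padded with NULL.
- a (uid=6) pairs with 1 row(s) of b.
- a (uid=NULL) has no partner → padded with NULL.
- a (uid=7) pairs with 2 row(s) of b.
- a (uid=1) has no partner → padded with NULL.
After projecting and ordering:
a.uname | b.uid
Alice | 7
Alice | 7
Eve | NULL
Nora | 7
Nora | 7
Tom | 6
Uma | NULL
NULL | NULL

(Alice, 7); (Alice, 7); (Eve, NULL); (Nora, 7); (Nora, 7); (Tom, 6); (Uma, NULL); (NULL, NULL)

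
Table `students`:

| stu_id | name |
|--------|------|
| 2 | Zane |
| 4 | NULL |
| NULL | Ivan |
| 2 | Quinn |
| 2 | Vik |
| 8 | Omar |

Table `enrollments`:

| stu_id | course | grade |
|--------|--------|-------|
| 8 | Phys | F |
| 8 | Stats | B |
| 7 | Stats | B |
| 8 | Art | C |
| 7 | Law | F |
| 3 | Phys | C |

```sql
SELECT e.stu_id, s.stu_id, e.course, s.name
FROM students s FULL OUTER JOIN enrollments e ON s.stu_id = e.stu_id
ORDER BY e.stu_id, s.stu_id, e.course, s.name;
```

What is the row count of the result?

11

FULL OUTER JOIN keeps every row from both sides; unmatched rows get NULL for the other side's columns.
Matching on s.stu_id = e.stu_id. A NULL in a compared column never satisfies the condition.
Matched pairs: 3; unmatched s rows kept: 5; unmatched e rows kept: 3.
Total: 3 matched + 8 padded = 11 rows.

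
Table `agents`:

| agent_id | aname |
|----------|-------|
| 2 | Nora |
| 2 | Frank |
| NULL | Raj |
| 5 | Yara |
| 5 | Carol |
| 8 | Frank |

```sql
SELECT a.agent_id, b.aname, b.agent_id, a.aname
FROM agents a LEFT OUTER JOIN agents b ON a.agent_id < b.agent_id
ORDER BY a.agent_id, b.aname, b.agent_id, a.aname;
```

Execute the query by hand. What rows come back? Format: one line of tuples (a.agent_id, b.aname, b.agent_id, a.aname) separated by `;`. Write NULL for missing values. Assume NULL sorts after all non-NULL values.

(2, Carol, 5, Frank); (2, Carol, 5, Nora); (2, Frank, 8, Frank); (2, Frank, 8, Nora); (2, Yara, 5, Frank); (2, Yara, 5, Nora); (5, Frank, 8, Carol); (5, Frank, 8, Yara); (8, NULL, NULL, Frank); (NULL, NULL, NULL, Raj)

LEFT JOIN keeps every row from `agents a`; unmatched rows get NULL for `agents b`'s columns.
Matching on a.agent_id < b.agent_id. A NULL in a compared column never satisfies the condition.
- a row (agent_id=2): matches 3 b row(s) → 3 output row(s).
- a row (agent_id=2): matches 3 b row(s) → 3 output row(s).
- a row (agent_id=NULL): no match → kept, b columns NULL.
- a row (agent_id=5): matches 1 b row(s) → 1 output row(s).
- a row (agent_id=5): matches 1 b row(s) → 1 output row(s).
- a row (agent_id=8): no match → kept, b columns NULL.
After projecting and ordering:
a.agent_id | b.aname | b.agent_id | a.aname
2 | Carol | 5 | Frank
2 | Carol | 5 | Nora
2 | Frank | 8 | Frank
2 | Frank | 8 | Nora
2 | Yara | 5 | Frank
2 | Yara | 5 | Nora
5 | Frank | 8 | Carol
5 | Frank | 8 | Yara
8 | NULL | NULL | Frank
NULL | NULL | NULL | Raj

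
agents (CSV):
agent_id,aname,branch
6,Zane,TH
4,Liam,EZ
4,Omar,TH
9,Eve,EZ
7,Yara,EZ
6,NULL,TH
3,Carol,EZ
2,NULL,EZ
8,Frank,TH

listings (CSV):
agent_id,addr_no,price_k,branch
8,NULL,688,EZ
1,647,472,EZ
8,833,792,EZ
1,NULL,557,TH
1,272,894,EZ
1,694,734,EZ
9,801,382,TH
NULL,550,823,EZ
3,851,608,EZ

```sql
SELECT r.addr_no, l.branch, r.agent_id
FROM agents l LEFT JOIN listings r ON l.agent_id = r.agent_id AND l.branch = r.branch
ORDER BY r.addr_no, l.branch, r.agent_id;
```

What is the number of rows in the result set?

LEFT JOIN keeps every row from `agents`; unmatched rows get NULL for `listings`'s columns.
Matching on l.agent_id = r.agent_id AND l.branch = r.branch. A NULL in a compared column never satisfies the condition.
Matched pairs: 1; unmatched l rows kept: 8.
Total: 1 matched + 8 padded = 9 rows.

9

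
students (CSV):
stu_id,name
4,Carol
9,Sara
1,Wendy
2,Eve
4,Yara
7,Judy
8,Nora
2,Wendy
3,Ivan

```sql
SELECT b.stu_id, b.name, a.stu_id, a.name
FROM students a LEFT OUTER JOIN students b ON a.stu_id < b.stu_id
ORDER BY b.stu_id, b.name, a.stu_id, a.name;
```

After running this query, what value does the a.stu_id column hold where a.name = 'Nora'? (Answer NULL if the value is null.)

LEFT JOIN keeps every row from `students a`; unmatched rows get NULL for `students b`'s columns.
Matching on a.stu_id < b.stu_id.
- stu_id=4: 3 matching b row(s), so 3 row(s) emitted.
- stu_id=9: no b row matches, row kept with b columns NULL.
- stu_id=1: 8 matching b row(s), so 8 row(s) emitted.
- stu_id=2: 6 matching b row(s), so 6 row(s) emitted.
- stu_id=4: 3 matching b row(s), so 3 row(s) emitted.
- stu_id=7: 2 matching b row(s), so 2 row(s) emitted.
- stu_id=8: 1 matching b row(s), so 1 row(s) emitted.
- stu_id=2: 6 matching b row(s), so 6 row(s) emitted.
- stu_id=3: 5 matching b row(s), so 5 row(s) emitted.

8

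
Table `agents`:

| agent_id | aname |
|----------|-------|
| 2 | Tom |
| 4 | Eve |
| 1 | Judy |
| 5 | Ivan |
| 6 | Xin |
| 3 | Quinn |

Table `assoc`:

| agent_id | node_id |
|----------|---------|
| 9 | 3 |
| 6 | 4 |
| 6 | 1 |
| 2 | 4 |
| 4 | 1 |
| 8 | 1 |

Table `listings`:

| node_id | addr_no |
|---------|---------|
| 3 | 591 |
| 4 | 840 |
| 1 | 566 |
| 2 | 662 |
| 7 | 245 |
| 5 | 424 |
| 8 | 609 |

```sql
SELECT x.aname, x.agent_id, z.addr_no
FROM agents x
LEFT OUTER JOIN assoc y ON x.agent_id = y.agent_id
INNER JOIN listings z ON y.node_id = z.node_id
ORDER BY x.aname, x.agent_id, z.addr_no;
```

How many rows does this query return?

4

Step 1 — x LEFT JOIN y on agent_id → 7 row(s).
Then INNER JOIN `listings z` on node_id: keep only rows whose y.node_id appears in z.
Result: 4 row(s).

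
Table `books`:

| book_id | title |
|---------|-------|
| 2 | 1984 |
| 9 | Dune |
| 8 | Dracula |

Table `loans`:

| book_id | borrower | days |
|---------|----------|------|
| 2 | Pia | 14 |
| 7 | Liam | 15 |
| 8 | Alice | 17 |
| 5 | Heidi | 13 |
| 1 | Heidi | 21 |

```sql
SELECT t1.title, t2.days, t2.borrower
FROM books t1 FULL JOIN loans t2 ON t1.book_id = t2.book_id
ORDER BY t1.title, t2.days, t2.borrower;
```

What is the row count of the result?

6

FULL OUTER JOIN keeps every row from both sides; unmatched rows get NULL for the other side's columns.
Matching on t1.book_id = t2.book_id.
Matched pairs: 2; unmatched t1 rows kept: 1; unmatched t2 rows kept: 3.
Total: 2 matched + 4 padded = 6 rows.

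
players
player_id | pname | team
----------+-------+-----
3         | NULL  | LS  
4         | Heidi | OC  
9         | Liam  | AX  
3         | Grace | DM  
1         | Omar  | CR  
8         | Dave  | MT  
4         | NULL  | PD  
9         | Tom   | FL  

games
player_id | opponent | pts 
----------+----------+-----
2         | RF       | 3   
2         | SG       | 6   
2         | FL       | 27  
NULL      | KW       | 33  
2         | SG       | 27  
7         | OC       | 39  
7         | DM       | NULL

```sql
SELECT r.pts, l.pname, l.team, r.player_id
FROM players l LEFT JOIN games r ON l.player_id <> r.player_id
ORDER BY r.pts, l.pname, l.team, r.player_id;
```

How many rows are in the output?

LEFT JOIN keeps every row from `players`; unmatched rows get NULL for `games`'s columns.
Matching on l.player_id <> r.player_id. A NULL in a compared column never satisfies the condition.
Matched pairs: 48; unmatched l rows kept: 0.
Total: 48 rows.

48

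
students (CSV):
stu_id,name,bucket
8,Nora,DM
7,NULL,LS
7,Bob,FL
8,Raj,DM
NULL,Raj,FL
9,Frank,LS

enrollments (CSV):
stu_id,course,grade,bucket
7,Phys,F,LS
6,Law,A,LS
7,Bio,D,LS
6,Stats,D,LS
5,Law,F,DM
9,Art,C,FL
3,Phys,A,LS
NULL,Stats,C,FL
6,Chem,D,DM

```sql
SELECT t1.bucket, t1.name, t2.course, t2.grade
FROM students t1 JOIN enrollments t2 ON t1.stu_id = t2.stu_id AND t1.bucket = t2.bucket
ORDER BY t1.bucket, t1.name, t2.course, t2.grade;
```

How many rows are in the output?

INNER JOIN keeps only pairs where the ON condition holds.
Matching on t1.stu_id = t2.stu_id AND t1.bucket = t2.bucket. A NULL in a compared column never satisfies the condition.
- stu_id=8, bucket=DM: no matching t2 row, dropped.
- stu_id=7, bucket=LS: 2 matching t2 row(s), so 2 row(s) emitted.
- stu_id=7, bucket=FL: no matching t2 row, dropped.
- stu_id=8, bucket=DM: no matching t2 row, dropped.
- stu_id=NULL, bucket=FL: no matching t2 row, dropped.
- stu_id=9, bucket=LS: no matching t2 row, dropped.
Total: 2 rows.

2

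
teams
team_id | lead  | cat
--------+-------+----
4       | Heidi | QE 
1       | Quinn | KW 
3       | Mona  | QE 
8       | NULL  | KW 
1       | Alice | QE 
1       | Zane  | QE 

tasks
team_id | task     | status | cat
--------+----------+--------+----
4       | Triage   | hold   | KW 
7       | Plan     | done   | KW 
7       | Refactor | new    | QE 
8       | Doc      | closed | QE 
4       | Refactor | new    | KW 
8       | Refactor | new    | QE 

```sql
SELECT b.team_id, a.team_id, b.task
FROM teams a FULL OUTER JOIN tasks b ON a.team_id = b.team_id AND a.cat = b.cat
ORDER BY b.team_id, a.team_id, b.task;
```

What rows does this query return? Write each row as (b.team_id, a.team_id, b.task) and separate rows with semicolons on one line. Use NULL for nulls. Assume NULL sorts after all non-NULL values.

(4, NULL, Refactor); (4, NULL, Triage); (7, NULL, Plan); (7, NULL, Refactor); (8, NULL, Doc); (8, NULL, Refactor); (NULL, 1, NULL); (NULL, 1, NULL); (NULL, 1, NULL); (NULL, 3, NULL); (NULL, 4, NULL); (NULL, 8, NULL)

FULL OUTER JOIN keeps every row from both sides; unmatched rows get NULL for the other side's columns.
Matching on a.team_id = b.team_id AND a.cat = b.cat.
- a[0] team_id=4, cat=QE → no match; kept with NULLs on the b side.
- a[1] team_id=1, cat=KW → no match; kept with NULLs on the b side.
- a[2] team_id=3, cat=QE → no match; kept with NULLs on the b side.
- a[3] team_id=8, cat=KW → no match; kept with NULLs on the b side.
- a[4] team_id=1, cat=QE → no match; kept with NULLs on the b side.
- a[5] team_id=1, cat=QE → no match; kept with NULLs on the b side.
- 6 b row(s) had no a match → kept, a columns NULL.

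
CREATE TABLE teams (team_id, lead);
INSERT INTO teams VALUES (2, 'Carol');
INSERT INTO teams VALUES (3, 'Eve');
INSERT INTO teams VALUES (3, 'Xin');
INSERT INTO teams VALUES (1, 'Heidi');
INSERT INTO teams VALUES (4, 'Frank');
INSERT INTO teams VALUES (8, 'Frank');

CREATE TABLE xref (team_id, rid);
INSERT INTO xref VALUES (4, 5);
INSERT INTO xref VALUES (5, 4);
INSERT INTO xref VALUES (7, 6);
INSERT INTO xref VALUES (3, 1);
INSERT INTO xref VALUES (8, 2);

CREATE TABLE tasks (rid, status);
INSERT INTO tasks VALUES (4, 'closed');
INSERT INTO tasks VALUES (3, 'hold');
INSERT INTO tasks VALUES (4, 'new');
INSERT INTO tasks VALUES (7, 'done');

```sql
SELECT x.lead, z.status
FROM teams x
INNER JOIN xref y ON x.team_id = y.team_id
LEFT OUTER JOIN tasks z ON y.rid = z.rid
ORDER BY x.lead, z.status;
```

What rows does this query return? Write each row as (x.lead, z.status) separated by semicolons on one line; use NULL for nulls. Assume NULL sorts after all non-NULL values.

(Eve, NULL); (Frank, NULL); (Frank, NULL); (Xin, NULL)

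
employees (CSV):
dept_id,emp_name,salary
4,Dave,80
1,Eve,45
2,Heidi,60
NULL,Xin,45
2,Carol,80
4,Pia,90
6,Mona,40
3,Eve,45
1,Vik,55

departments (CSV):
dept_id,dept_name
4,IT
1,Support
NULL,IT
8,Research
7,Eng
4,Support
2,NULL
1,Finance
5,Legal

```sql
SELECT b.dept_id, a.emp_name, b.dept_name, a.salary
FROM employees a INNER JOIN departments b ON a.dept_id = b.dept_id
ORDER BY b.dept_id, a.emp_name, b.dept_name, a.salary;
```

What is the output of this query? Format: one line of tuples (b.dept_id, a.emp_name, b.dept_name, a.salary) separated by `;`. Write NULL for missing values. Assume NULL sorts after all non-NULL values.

INNER JOIN keeps only pairs where the ON condition holds.
Matching on a.dept_id = b.dept_id. A NULL in a compared column never satisfies the condition.
Matched pairs: 10.

(1, Eve, Finance, 45); (1, Eve, Support, 45); (1, Vik, Finance, 55); (1, Vik, Support, 55); (2, Carol, NULL, 80); (2, Heidi, NULL, 60); (4, Dave, IT, 80); (4, Dave, Support, 80); (4, Pia, IT, 90); (4, Pia, Support, 90)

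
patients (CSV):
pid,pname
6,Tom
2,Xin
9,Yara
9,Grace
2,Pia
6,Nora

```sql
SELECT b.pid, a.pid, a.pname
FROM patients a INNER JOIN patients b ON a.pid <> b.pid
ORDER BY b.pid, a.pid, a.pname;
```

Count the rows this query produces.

24

INNER JOIN keeps only pairs where the ON condition holds.
Matching on a.pid <> b.pid.
- a (pid=6) pairs with 4 row(s) of b.
- a (pid=2) pairs with 4 row(s) of b.
- a (pid=9) pairs with 4 row(s) of b.
- a (pid=9) pairs with 4 row(s) of b.
- a (pid=2) pairs with 4 row(s) of b.
- a (pid=6) pairs with 4 row(s) of b.
Total: 24 rows.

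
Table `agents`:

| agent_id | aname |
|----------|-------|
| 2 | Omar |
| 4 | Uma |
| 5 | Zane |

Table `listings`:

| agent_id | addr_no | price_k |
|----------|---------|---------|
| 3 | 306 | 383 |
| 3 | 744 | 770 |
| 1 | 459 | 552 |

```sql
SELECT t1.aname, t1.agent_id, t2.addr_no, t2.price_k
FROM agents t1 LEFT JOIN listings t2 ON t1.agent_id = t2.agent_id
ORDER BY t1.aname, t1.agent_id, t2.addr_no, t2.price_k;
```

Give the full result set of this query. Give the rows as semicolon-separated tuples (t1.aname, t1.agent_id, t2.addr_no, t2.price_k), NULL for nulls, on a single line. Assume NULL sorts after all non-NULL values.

LEFT JOIN keeps every row from `agents`; unmatched rows get NULL for `listings`'s columns.
Matching on t1.agent_id = t2.agent_id.
Matched pairs: 0; unmatched t1 rows kept: 3.

(Omar, 2, NULL, NULL); (Uma, 4, NULL, NULL); (Zane, 5, NULL, NULL)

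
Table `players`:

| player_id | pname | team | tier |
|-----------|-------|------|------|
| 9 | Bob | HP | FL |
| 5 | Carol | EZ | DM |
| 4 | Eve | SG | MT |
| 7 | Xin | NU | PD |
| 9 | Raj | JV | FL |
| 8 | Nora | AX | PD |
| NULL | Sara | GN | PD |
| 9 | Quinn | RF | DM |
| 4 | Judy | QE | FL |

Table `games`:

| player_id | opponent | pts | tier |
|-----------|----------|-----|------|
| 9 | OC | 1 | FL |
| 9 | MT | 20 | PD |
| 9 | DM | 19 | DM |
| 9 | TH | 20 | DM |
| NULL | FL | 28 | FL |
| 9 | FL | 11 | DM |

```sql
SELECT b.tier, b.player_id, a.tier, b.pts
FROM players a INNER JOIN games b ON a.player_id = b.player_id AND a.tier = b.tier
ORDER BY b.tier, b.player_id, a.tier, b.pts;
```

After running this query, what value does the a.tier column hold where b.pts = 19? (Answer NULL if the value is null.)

DM

INNER JOIN keeps only pairs where the ON condition holds.
Matching on a.player_id = b.player_id AND a.tier = b.tier. A NULL in a compared column never satisfies the condition.
- a (player_id=9, tier=FL) pairs with 1 row(s) of b.
- a (player_id=5, tier=DM) has no partner → excluded.
- a (player_id=4, tier=MT) has no partner → excluded.
- a (player_id=7, tier=PD) has no partner → excluded.
- a (player_id=9, tier=FL) pairs with 1 row(s) of b.
- a (player_id=8, tier=PD) has no partner → excluded.
- a (player_id=NULL, tier=PD) has no partner → excluded.
- a (player_id=9, tier=DM) pairs with 3 row(s) of b.
- a (player_id=4, tier=FL) has no partner → excluded.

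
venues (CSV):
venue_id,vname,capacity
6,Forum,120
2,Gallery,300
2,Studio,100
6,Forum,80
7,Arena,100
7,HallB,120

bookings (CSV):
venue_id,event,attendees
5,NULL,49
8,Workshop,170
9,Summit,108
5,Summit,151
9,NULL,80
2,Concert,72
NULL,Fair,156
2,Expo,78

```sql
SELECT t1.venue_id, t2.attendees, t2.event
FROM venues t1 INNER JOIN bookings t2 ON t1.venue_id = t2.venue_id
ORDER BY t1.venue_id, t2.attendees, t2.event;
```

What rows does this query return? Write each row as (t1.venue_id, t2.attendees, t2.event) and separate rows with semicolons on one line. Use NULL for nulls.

INNER JOIN keeps only pairs where the ON condition holds.
Matching on t1.venue_id = t2.venue_id. A NULL in a compared column never satisfies the condition.
Matched pairs: 4.

(2, 72, Concert); (2, 72, Concert); (2, 78, Expo); (2, 78, Expo)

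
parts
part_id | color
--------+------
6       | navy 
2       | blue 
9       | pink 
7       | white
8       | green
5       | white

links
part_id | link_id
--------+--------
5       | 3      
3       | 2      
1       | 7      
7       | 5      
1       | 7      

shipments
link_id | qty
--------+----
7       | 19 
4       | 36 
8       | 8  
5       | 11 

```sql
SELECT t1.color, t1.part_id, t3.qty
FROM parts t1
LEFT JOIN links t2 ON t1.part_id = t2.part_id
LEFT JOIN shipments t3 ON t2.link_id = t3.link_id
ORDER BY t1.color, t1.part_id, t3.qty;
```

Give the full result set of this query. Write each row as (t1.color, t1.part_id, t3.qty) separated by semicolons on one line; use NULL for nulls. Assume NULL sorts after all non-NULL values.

Step 1 — t1 LEFT JOIN t2 on part_id → 6 row(s).
Then LEFT JOIN `shipments t3` on link_id: each of those 6 rows is kept; rows whose t2.link_id has no match in t3 get NULL for t3's columns.

(blue, 2, NULL); (green, 8, NULL); (navy, 6, NULL); (pink, 9, NULL); (white, 5, NULL); (white, 7, 11)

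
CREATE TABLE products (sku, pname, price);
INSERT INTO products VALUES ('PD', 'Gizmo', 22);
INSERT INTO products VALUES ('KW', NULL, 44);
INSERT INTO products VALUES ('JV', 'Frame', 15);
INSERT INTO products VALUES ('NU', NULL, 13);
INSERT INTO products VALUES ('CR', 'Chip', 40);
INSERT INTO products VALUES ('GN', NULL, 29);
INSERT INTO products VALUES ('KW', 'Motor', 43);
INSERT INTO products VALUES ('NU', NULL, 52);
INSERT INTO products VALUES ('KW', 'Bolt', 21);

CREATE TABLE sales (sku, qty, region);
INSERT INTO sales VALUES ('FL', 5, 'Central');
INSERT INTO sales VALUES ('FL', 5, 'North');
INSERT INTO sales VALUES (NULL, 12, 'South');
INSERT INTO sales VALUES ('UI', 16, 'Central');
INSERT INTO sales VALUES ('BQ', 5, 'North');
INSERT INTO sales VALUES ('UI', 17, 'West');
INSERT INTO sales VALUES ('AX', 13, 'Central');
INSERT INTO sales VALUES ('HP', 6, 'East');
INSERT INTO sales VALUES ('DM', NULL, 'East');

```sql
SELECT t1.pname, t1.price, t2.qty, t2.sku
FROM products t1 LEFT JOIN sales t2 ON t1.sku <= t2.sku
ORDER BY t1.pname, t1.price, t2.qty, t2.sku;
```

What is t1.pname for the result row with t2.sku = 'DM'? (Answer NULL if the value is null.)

Chip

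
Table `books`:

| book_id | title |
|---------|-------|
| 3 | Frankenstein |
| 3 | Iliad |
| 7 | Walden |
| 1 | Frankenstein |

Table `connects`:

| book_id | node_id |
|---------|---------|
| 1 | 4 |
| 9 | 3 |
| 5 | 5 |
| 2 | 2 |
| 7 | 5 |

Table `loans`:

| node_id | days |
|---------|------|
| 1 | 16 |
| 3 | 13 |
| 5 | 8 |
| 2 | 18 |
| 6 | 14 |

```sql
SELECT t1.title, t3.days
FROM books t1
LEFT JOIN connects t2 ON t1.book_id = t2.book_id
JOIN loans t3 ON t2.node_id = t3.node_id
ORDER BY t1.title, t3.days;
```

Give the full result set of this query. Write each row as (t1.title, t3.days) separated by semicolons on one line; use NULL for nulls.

(Walden, 8)

Evaluate left to right. First `books t1 LEFT JOIN connects t2` on book_id: 4 row(s).
Then INNER JOIN `loans t3` on node_id: keep only rows whose t2.node_id appears in t3.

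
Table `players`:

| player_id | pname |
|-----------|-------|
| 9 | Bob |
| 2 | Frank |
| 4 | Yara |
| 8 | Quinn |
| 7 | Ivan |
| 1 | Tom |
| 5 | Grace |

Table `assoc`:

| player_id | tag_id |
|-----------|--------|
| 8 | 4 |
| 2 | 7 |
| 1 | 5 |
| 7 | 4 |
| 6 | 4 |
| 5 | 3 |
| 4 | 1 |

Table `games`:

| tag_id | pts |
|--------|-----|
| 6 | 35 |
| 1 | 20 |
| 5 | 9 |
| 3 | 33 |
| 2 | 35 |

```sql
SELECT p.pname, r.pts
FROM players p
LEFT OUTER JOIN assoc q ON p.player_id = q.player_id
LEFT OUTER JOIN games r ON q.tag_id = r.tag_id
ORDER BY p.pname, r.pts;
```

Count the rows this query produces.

7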